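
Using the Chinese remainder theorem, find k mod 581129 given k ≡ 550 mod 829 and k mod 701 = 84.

260856

829⁻¹ mod 701: 829·586 ≡ 1 (mod 701), so 829⁻¹ ≡ 586.
k = 550 + 829·((84 − 550)·586 mod 701) = 550 + 829·314 = 260856.
Check: 260856 mod 829 = 550, 260856 mod 701 = 84. ✓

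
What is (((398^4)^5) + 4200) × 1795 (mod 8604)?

6880

(398)^4 ≡ 7828 (mod 8604)
(7828)^5 ≡ 4288 (mod 8604)
4288 + 4200 = 8488
8488 × 1795 = 15235960 ≡ 6880 (mod 8604)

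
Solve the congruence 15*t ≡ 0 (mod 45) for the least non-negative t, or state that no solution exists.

gcd(15, 45) = 15, and 15 | 0, so solutions exist.
Divide through by 15: 1*t = 0 (mod 3).
1⁻¹ ≡ 1 (mod 3).
t ≡ 1*0 ≡ 0 (mod 3).
The smallest non-negative solution is t = 0.

0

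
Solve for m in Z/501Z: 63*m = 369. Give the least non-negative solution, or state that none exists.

149

gcd(63, 501) = 3, and 3 | 369, so solutions exist.
Divide through by 3: 21*m mod 167 = 123.
21⁻¹ ≡ 8 (mod 167).
m ≡ 8*123 ≡ 149 (mod 167).
The smallest non-negative solution is m = 149.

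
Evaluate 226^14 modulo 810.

14 in binary is 1110, i.e. 14 = 8 + 4 + 2.
226^1 ≡ 226 (mod 810)
226^2 ≡ 226^2 = 51076 ≡ 46 (mod 810)
226^4 ≡ 46^2 = 2116 ≡ 496 (mod 810)
226^8 ≡ 496^2 = 246016 ≡ 586 (mod 810)
226^14 = 226^8 · 226^4 · 226^2 ≡ 586 · 496 · 46 (mod 810).
Accumulate the product:
586 · 496 = 290656 ≡ 676
676 · 46 = 31096 ≡ 316

316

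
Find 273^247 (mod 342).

By square-and-multiply:
273^1 ≡ 273 (mod 342)
273^2 ≡ 273^2 = 74529 ≡ 315 (mod 342)
273^4 ≡ 315^2 = 99225 ≡ 45 (mod 342)
273^8 ≡ 45^2 = 2025 ≡ 315 (mod 342)
273^16 ≡ 315^2 = 99225 ≡ 45 (mod 342)
273^32 ≡ 45^2 = 2025 ≡ 315 (mod 342)
273^64 ≡ 315^2 = 99225 ≡ 45 (mod 342)
273^128 ≡ 45^2 = 2025 ≡ 315 (mod 342)
273^247 = 273^128 * 273^64 * 273^32 * 273^16 * 273^4 * 273^2 * 273^1 ≡ 315 * 45 * 315 * 45 * 45 * 315 * 273 (mod 342).
Accumulate the product:
315 * 45 = 14175 ≡ 153
153 * 315 = 48195 ≡ 315
315 * 45 = 14175 ≡ 153
153 * 45 = 6885 ≡ 45
45 * 315 = 14175 ≡ 153
153 * 273 = 41769 ≡ 45

45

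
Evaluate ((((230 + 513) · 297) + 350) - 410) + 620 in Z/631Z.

230 + 513 = 743 ≡ 112 (mod 631)
112 · 297 = 33264 ≡ 452 (mod 631)
452 + 350 = 802 ≡ 171 (mod 631)
171 - 410 = -239 ≡ 392 (mod 631)
392 + 620 = 1012 ≡ 381 (mod 631)

381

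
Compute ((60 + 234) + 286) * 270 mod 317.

60 + 234 = 294
294 + 286 = 580 ≡ 263 (mod 317)
263 * 270 = 71010 ≡ 2 (mod 317)

2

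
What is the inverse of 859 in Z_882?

115

882 = 1×859 + 23
859 = 37×23 + 8
23 = 2×8 + 7
8 = 1×7 + 1
7 = 7×1 + 0
gcd(859, 882) = 1, so the inverse exists.
Back-substitute for 1:
1 = 1×8 − 1×7
  = −1×23 + 3×8
  = 3×859 − 112×23
  = −112×882 + 115×859
So 859⁻¹ ≡ 115 (mod 882).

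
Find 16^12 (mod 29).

By square-and-multiply:
12 in binary is 1100, i.e. 12 = 8 + 4.
16^1 ≡ 16 (mod 29)
16^2 ≡ 16^2 = 256 ≡ 24 (mod 29)
16^4 ≡ 24^2 = 576 ≡ 25 (mod 29)
16^8 ≡ 25^2 = 625 ≡ 16 (mod 29)
16^12 = 16^8 * 16^4 ≡ 16 * 25 (mod 29).
16 * 25 = 400 ≡ 23 (mod 29).

23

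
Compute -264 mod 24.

0

-264 = -11*24 + 0, so -264 ≡ 0 (mod 24).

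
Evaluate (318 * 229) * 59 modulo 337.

318 * 229 = 72822 ≡ 30 (mod 337)
30 * 59 = 1770 ≡ 85 (mod 337)

85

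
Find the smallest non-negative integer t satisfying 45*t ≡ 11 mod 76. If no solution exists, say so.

7

gcd(45, 76) = 1, so a unique solution mod 76 exists.
45⁻¹ ≡ 49 (mod 76).
t ≡ 49*11 ≡ 7 (mod 76).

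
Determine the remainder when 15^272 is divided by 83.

Using repeated squaring:
272 in binary is 100010000, i.e. 272 = 256 + 16.
15^1 ≡ 15 (mod 83)
15^2 ≡ 15^2 = 225 ≡ 59 (mod 83)
15^4 ≡ 59^2 = 3481 ≡ 78 (mod 83)
15^8 ≡ 78^2 = 6084 ≡ 25 (mod 83)
15^16 ≡ 25^2 = 625 ≡ 44 (mod 83)
15^32 ≡ 44^2 = 1936 ≡ 27 (mod 83)
15^64 ≡ 27^2 = 729 ≡ 65 (mod 83)
15^128 ≡ 65^2 = 4225 ≡ 75 (mod 83)
15^256 ≡ 75^2 = 5625 ≡ 64 (mod 83)
15^272 = 15^256 × 15^16 ≡ 64 × 44 (mod 83).
64 × 44 = 2816 ≡ 77 (mod 83).

77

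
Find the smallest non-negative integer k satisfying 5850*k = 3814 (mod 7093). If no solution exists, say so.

gcd(5850, 7093) = 1, so a unique solution mod 7093 exists.
5850⁻¹ ≡ 719 (mod 7093).
k ≡ 719*3814 ≡ 4368 (mod 7093).

4368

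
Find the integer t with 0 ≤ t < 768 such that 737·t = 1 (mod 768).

545

By the extended Euclidean algorithm:
768 = 1*737 + 31
737 = 23*31 + 24
31 = 1*24 + 7
24 = 3*7 + 3
7 = 2*3 + 1
3 = 3*1 + 0
gcd(737, 768) = 1, so the inverse exists.
Bézout: 1 = 214*768 − 223*737.
So 737⁻¹ ≡ −223 ≡ 545 (mod 768).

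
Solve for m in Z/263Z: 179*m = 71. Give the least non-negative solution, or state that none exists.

gcd(179, 263) = 1, so a unique solution mod 263 exists.
179⁻¹ ≡ 72 (mod 263).
m ≡ 72*71 ≡ 115 (mod 263).

115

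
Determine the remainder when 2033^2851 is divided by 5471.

780

By square-and-multiply:
2851 in binary is 101100100011, i.e. 2851 = 2048 + 512 + 256 + 32 + 2 + 1.
2033^1 ≡ 2033 (mod 5471)
2033^2 ≡ 2033^2 = 4133089 ≡ 2484 (mod 5471)
2033^4 ≡ 2484^2 = 6170256 ≡ 4439 (mod 5471)
2033^8 ≡ 4439^2 = 19704721 ≡ 3650 (mod 5471)
2033^16 ≡ 3650^2 = 13322500 ≡ 615 (mod 5471)
2033^32 ≡ 615^2 = 378225 ≡ 726 (mod 5471)
2033^64 ≡ 726^2 = 527076 ≡ 1860 (mod 5471)
2033^128 ≡ 1860^2 = 3459600 ≡ 1928 (mod 5471)
2033^256 ≡ 1928^2 = 3717184 ≡ 2375 (mod 5471)
2033^512 ≡ 2375^2 = 5640625 ≡ 24 (mod 5471)
2033^1024 ≡ 24^2 = 576 (mod 5471)
2033^2048 ≡ 576^2 = 331776 ≡ 3516 (mod 5471)
2033^2851 = 2033^2048 · 2033^512 · 2033^256 · 2033^32 · 2033^2 · 2033^1 ≡ 3516 · 24 · 2375 · 726 · 2484 · 2033 (mod 5471).
Accumulate the product:
3516 · 24 = 84384 ≡ 2319
2319 · 2375 = 5507625 ≡ 3799
3799 · 726 = 2758074 ≡ 690
690 · 2484 = 1713960 ≡ 1537
1537 · 2033 = 3124721 ≡ 780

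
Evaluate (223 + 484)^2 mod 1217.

879

223 + 484 = 707
(707)^2 ≡ 879 (mod 1217)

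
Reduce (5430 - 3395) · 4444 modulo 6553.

5430 - 3395 = 2035
2035 · 4444 = 9043540 ≡ 400 (mod 6553)

400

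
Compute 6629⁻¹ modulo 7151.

7151 = 1·6629 + 522
6629 = 12·522 + 365
522 = 1·365 + 157
365 = 2·157 + 51
157 = 3·51 + 4
51 = 12·4 + 3
4 = 1·3 + 1
3 = 3·1 + 0
gcd(6629, 7151) = 1, so the inverse exists.
Back-substitute for 1:
1 = 1·4 − 1·3
  = −1·51 + 13·4
  = 13·157 − 40·51
  = −40·365 + 93·157
  = 93·522 − 133·365
  = −133·6629 + 1689·522
  = 1689·7151 − 1822·6629
So 6629⁻¹ ≡ −1822 ≡ 5329 (mod 7151).

5329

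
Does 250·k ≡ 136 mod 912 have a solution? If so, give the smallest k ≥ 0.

172

gcd(250, 912) = 2, and 2 | 136, so solutions exist.
Divide through by 2: 125·k ≡ 68 mod 456.
125⁻¹ ≡ 197 (mod 456).
k ≡ 197·68 ≡ 172 (mod 456).
The smallest non-negative solution is k = 172.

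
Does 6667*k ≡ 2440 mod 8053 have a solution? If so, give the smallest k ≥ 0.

1904

gcd(6667, 8053) = 1, so a unique solution mod 8053 exists.
6667⁻¹ ≡ 4991 (mod 8053).
k ≡ 4991*2440 ≡ 1904 (mod 8053).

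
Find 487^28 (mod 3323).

By square-and-multiply:
28 in binary is 11100, i.e. 28 = 16 + 8 + 4.
487^1 ≡ 487 (mod 3323)
487^2 ≡ 487^2 = 237169 ≡ 1236 (mod 3323)
487^4 ≡ 1236^2 = 1527696 ≡ 2439 (mod 3323)
487^8 ≡ 2439^2 = 5948721 ≡ 551 (mod 3323)
487^16 ≡ 551^2 = 303601 ≡ 1208 (mod 3323)
487^28 = 487^16 · 487^8 · 487^4 ≡ 1208 · 551 · 2439 (mod 3323).
Accumulate the product:
1208 · 551 = 665608 ≡ 1008
1008 · 2439 = 2458512 ≡ 2815

2815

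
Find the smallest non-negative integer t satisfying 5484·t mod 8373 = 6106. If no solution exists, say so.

no solution

gcd(5484, 8373) = 3, and 3 does not divide 6106.
So the congruence has no solution.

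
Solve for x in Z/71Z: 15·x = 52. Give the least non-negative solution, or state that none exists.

gcd(15, 71) = 1, so a unique solution mod 71 exists.
15⁻¹ ≡ 19 (mod 71).
x ≡ 19·52 ≡ 65 (mod 71).

65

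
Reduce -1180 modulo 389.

-1180 = -4·389 + 376, so -1180 ≡ 376 (mod 389).

376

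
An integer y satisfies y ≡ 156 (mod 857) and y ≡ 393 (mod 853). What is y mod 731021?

599199

857⁻¹ mod 853: 857·640 ≡ 1 (mod 853), so 857⁻¹ ≡ 640.
y = 156 + 857·((393 − 156)·640 mod 853) = 156 + 857·699 = 599199.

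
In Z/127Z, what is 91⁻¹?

By the extended Euclidean algorithm:
127 = 1×91 + 36
91 = 2×36 + 19
36 = 1×19 + 17
19 = 1×17 + 2
17 = 8×2 + 1
2 = 2×1 + 0
gcd(91, 127) = 1, so the inverse exists.
Back-substitute for 1:
1 = 1×17 − 8×2
  = −8×19 + 9×17
  = 9×36 − 17×19
  = −17×91 + 43×36
  = 43×127 − 60×91
So 91⁻¹ ≡ −60 ≡ 67 (mod 127).

67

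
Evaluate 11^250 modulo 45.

16

Using repeated squaring:
250 in binary is 11111010, i.e. 250 = 128 + 64 + 32 + 16 + 8 + 2.
11^1 ≡ 11 (mod 45)
11^2 ≡ 11^2 = 121 ≡ 31 (mod 45)
11^4 ≡ 31^2 = 961 ≡ 16 (mod 45)
11^8 ≡ 16^2 = 256 ≡ 31 (mod 45)
11^16 ≡ 31^2 = 961 ≡ 16 (mod 45)
11^32 ≡ 16^2 = 256 ≡ 31 (mod 45)
11^64 ≡ 31^2 = 961 ≡ 16 (mod 45)
11^128 ≡ 16^2 = 256 ≡ 31 (mod 45)
11^250 = 11^128 · 11^64 · 11^32 · 11^16 · 11^8 · 11^2 ≡ 31 · 16 · 31 · 16 · 31 · 31 (mod 45).
Accumulate the product:
31 · 16 = 496 ≡ 1
1 · 31 = 31
31 · 16 = 496 ≡ 1
1 · 31 = 31
31 · 31 = 961 ≡ 16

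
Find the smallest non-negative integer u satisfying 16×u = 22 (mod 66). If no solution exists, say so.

gcd(16, 66) = 2, and 2 | 22, so solutions exist.
Divide through by 2: 8×u = 11 (mod 33).
8⁻¹ ≡ 29 (mod 33).
u ≡ 29×11 ≡ 22 (mod 33).
The smallest non-negative solution is u = 22.

22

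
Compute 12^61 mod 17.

14

Compute successive squares:
12^1 ≡ 12 (mod 17)
12^2 ≡ 12^2 = 144 ≡ 8 (mod 17)
12^4 ≡ 8^2 = 64 ≡ 13 (mod 17)
12^8 ≡ 13^2 = 169 ≡ 16 (mod 17)
12^16 ≡ 16^2 = 256 ≡ 1 (mod 17)
12^32 ≡ 1^2 = 1 (mod 17)
12^61 = 12^32 · 12^16 · 12^8 · 12^4 · 12^1 ≡ 1 · 1 · 16 · 13 · 12 (mod 17).
Accumulate the product:
1 · 1 = 1
1 · 16 = 16
16 · 13 = 208 ≡ 4
4 · 12 = 48 ≡ 14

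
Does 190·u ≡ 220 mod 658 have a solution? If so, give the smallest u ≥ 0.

157

gcd(190, 658) = 2, and 2 | 220, so solutions exist.
Divide through by 2: 95·u ≡ 110 (mod 329).
95⁻¹ ≡ 142 (mod 329).
u ≡ 142·110 ≡ 157 (mod 329).
The smallest non-negative solution is u = 157.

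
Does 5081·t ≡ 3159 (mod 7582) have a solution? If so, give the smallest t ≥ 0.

3767

gcd(5081, 7582) = 1, so a unique solution mod 7582 exists.
5081⁻¹ ≡ 3935 (mod 7582).
t ≡ 3935·3159 ≡ 3767 (mod 7582).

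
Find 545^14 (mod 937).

By square-and-multiply:
14 in binary is 1110, i.e. 14 = 8 + 4 + 2.
545^1 ≡ 545 (mod 937)
545^2 ≡ 545^2 = 297025 ≡ 933 (mod 937)
545^4 ≡ 933^2 = 870489 ≡ 16 (mod 937)
545^8 ≡ 16^2 = 256 (mod 937)
545^14 = 545^8 * 545^4 * 545^2 ≡ 256 * 16 * 933 (mod 937).
Accumulate the product:
256 * 16 = 4096 ≡ 348
348 * 933 = 324684 ≡ 482

482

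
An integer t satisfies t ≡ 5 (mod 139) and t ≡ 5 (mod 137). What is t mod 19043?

139⁻¹ mod 137: 139*69 ≡ 1 (mod 137), so 139⁻¹ ≡ 69.
t = 5 + 139*((5 − 5)*69 mod 137) = 5 + 139*0 = 5.

5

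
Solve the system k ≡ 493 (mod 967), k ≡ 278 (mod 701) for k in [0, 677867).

967⁻¹ mod 701: 967*477 ≡ 1 (mod 701), so 967⁻¹ ≡ 477.
k = 493 + 967*((278 − 493)*477 mod 701) = 493 + 967*492 = 476257.

476257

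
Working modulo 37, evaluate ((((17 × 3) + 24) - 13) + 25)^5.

35

17 × 3 = 51 ≡ 14 (mod 37)
14 + 24 = 38 ≡ 1 (mod 37)
1 - 13 = -12 ≡ 25 (mod 37)
25 + 25 = 50 ≡ 13 (mod 37)
(13)^5 ≡ 35 (mod 37)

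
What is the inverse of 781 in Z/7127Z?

4727

7127 = 9×781 + 98
781 = 7×98 + 95
98 = 1×95 + 3
95 = 31×3 + 2
3 = 1×2 + 1
2 = 2×1 + 0
gcd(781, 7127) = 1, so the inverse exists.
Bézout: 1 = 263×7127 − 2400×781.
So 781⁻¹ ≡ −2400 ≡ 4727 (mod 7127).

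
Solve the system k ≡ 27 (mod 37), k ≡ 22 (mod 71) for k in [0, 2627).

1655

37⁻¹ mod 71: 37×48 ≡ 1 (mod 71), so 37⁻¹ ≡ 48.
k = 27 + 37×((22 − 27)×48 mod 71) = 27 + 37×44 = 1655.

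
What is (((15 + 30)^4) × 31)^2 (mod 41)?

37

15 + 30 = 45 ≡ 4 (mod 41)
(4)^4 ≡ 10 (mod 41)
10 × 31 = 310 ≡ 23 (mod 41)
(23)^2 ≡ 37 (mod 41)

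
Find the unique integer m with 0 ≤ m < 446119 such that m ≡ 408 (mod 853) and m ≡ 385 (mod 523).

853⁻¹ mod 523: 853*84 ≡ 1 (mod 523), so 853⁻¹ ≡ 84.
m = 408 + 853*((385 − 408)*84 mod 523) = 408 + 853*160 = 136888.
Check: 136888 mod 853 = 408, 136888 mod 523 = 385. ✓

136888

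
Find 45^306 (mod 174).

81

306 in binary is 100110010, i.e. 306 = 256 + 32 + 16 + 2.
45^1 ≡ 45 (mod 174)
45^2 ≡ 45^2 = 2025 ≡ 111 (mod 174)
45^4 ≡ 111^2 = 12321 ≡ 141 (mod 174)
45^8 ≡ 141^2 = 19881 ≡ 45 (mod 174)
45^16 ≡ 45^2 = 2025 ≡ 111 (mod 174)
45^32 ≡ 111^2 = 12321 ≡ 141 (mod 174)
45^64 ≡ 141^2 = 19881 ≡ 45 (mod 174)
45^128 ≡ 45^2 = 2025 ≡ 111 (mod 174)
45^256 ≡ 111^2 = 12321 ≡ 141 (mod 174)
45^306 = 45^256 × 45^32 × 45^16 × 45^2 ≡ 141 × 141 × 111 × 111 (mod 174).
Accumulate the product:
141 × 141 = 19881 ≡ 45
45 × 111 = 4995 ≡ 123
123 × 111 = 13653 ≡ 81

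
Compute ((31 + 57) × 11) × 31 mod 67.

59

31 + 57 = 88 ≡ 21 (mod 67)
21 × 11 = 231 ≡ 30 (mod 67)
30 × 31 = 930 ≡ 59 (mod 67)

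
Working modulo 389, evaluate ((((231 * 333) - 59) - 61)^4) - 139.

231 * 333 = 76923 ≡ 290 (mod 389)
290 - 59 = 231
231 - 61 = 170
(170)^4 ≡ 159 (mod 389)
159 - 139 = 20

20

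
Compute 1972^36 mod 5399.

1190

Compute successive squares:
1972^1 ≡ 1972 (mod 5399)
1972^2 ≡ 1972^2 = 3888784 ≡ 1504 (mod 5399)
1972^4 ≡ 1504^2 = 2262016 ≡ 5234 (mod 5399)
1972^8 ≡ 5234^2 = 27394756 ≡ 230 (mod 5399)
1972^16 ≡ 230^2 = 52900 ≡ 4309 (mod 5399)
1972^32 ≡ 4309^2 = 18567481 ≡ 320 (mod 5399)
1972^36 = 1972^32 × 1972^4 ≡ 320 × 5234 (mod 5399).
320 × 5234 = 1674880 ≡ 1190 (mod 5399).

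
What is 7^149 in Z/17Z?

Compute successive squares:
7^1 ≡ 7 (mod 17)
7^2 ≡ 7^2 = 49 ≡ 15 (mod 17)
7^4 ≡ 15^2 = 225 ≡ 4 (mod 17)
7^8 ≡ 4^2 = 16 (mod 17)
7^16 ≡ 16^2 = 256 ≡ 1 (mod 17)
7^32 ≡ 1^2 = 1 (mod 17)
7^64 ≡ 1^2 = 1 (mod 17)
7^128 ≡ 1^2 = 1 (mod 17)
7^149 = 7^128 × 7^16 × 7^4 × 7^1 ≡ 1 × 1 × 4 × 7 (mod 17).
Accumulate the product:
1 × 1 = 1
1 × 4 = 4
4 × 7 = 28 ≡ 11

11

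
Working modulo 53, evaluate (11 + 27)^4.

10

11 + 27 = 38
(38)^4 ≡ 10 (mod 53)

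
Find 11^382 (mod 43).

Using repeated squaring:
382 in binary is 101111110, i.e. 382 = 256 + 64 + 32 + 16 + 8 + 4 + 2.
11^1 ≡ 11 (mod 43)
11^2 ≡ 11^2 = 121 ≡ 35 (mod 43)
11^4 ≡ 35^2 = 1225 ≡ 21 (mod 43)
11^8 ≡ 21^2 = 441 ≡ 11 (mod 43)
11^16 ≡ 11^2 = 121 ≡ 35 (mod 43)
11^32 ≡ 35^2 = 1225 ≡ 21 (mod 43)
11^64 ≡ 21^2 = 441 ≡ 11 (mod 43)
11^128 ≡ 11^2 = 121 ≡ 35 (mod 43)
11^256 ≡ 35^2 = 1225 ≡ 21 (mod 43)
11^382 = 11^256 × 11^64 × 11^32 × 11^16 × 11^8 × 11^4 × 11^2 ≡ 21 × 11 × 21 × 35 × 11 × 21 × 35 (mod 43).
Accumulate the product:
21 × 11 = 231 ≡ 16
16 × 21 = 336 ≡ 35
35 × 35 = 1225 ≡ 21
21 × 11 = 231 ≡ 16
16 × 21 = 336 ≡ 35
35 × 35 = 1225 ≡ 21

21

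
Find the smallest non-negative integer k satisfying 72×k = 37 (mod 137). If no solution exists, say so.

128

gcd(72, 137) = 1, so a unique solution mod 137 exists.
72⁻¹ ≡ 59 (mod 137).
k ≡ 59×37 ≡ 128 (mod 137).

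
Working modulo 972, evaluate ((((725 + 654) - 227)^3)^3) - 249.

723

725 + 654 = 1379 ≡ 407 (mod 972)
407 - 227 = 180
(180)^3 ≡ 0 (mod 972)
(0)^3 ≡ 0 (mod 972)
0 - 249 = -249 ≡ 723 (mod 972)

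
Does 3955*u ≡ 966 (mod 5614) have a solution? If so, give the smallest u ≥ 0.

172

gcd(3955, 5614) = 7, and 7 | 966, so solutions exist.
Divide through by 7: 565*u ≡ 138 mod 802.
565⁻¹ ≡ 379 (mod 802).
u ≡ 379*138 ≡ 172 (mod 802).
The smallest non-negative solution is u = 172.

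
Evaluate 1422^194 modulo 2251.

By square-and-multiply:
194 in binary is 11000010, i.e. 194 = 128 + 64 + 2.
1422^1 ≡ 1422 (mod 2251)
1422^2 ≡ 1422^2 = 2022084 ≡ 686 (mod 2251)
1422^4 ≡ 686^2 = 470596 ≡ 137 (mod 2251)
1422^8 ≡ 137^2 = 18769 ≡ 761 (mod 2251)
1422^16 ≡ 761^2 = 579121 ≡ 614 (mod 2251)
1422^32 ≡ 614^2 = 376996 ≡ 1079 (mod 2251)
1422^64 ≡ 1079^2 = 1164241 ≡ 474 (mod 2251)
1422^128 ≡ 474^2 = 224676 ≡ 1827 (mod 2251)
1422^194 = 1422^128 × 1422^64 × 1422^2 ≡ 1827 × 474 × 686 (mod 2251).
Accumulate the product:
1827 × 474 = 865998 ≡ 1614
1614 × 686 = 1107204 ≡ 1963

1963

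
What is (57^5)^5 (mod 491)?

(57)^5 ≡ 35 (mod 491)
(35)^5 ≡ 96 (mod 491)

96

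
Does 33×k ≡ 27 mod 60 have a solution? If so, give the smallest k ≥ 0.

19

gcd(33, 60) = 3, and 3 | 27, so solutions exist.
Divide through by 3: 11×k mod 20 = 9.
11⁻¹ ≡ 11 (mod 20).
k ≡ 11×9 ≡ 19 (mod 20).
The smallest non-negative solution is k = 19.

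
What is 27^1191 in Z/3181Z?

Compute successive squares:
27^1 ≡ 27 (mod 3181)
27^2 ≡ 27^2 = 729 (mod 3181)
27^4 ≡ 729^2 = 531441 ≡ 214 (mod 3181)
27^8 ≡ 214^2 = 45796 ≡ 1262 (mod 3181)
27^16 ≡ 1262^2 = 1592644 ≡ 2144 (mod 3181)
27^32 ≡ 2144^2 = 4596736 ≡ 191 (mod 3181)
27^64 ≡ 191^2 = 36481 ≡ 1490 (mod 3181)
27^128 ≡ 1490^2 = 2220100 ≡ 2943 (mod 3181)
27^256 ≡ 2943^2 = 8661249 ≡ 2567 (mod 3181)
27^512 ≡ 2567^2 = 6589489 ≡ 1638 (mod 3181)
27^1024 ≡ 1638^2 = 2683044 ≡ 1461 (mod 3181)
27^1191 = 27^1024 · 27^128 · 27^32 · 27^4 · 27^2 · 27^1 ≡ 1461 · 2943 · 191 · 214 · 729 · 27 (mod 3181).
Accumulate the product:
1461 · 2943 = 4299723 ≡ 2192
2192 · 191 = 418672 ≡ 1961
1961 · 214 = 419654 ≡ 2943
2943 · 729 = 2145447 ≡ 1453
1453 · 27 = 39231 ≡ 1059

1059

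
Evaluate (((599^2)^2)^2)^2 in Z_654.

541

(599)^2 ≡ 409 (mod 654)
(409)^2 ≡ 511 (mod 654)
(511)^2 ≡ 175 (mod 654)
(175)^2 ≡ 541 (mod 654)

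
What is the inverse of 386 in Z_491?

332

491 = 1*386 + 105
386 = 3*105 + 71
105 = 1*71 + 34
71 = 2*34 + 3
34 = 11*3 + 1
3 = 3*1 + 0
gcd(386, 491) = 1, so the inverse exists.
Back-substitute for 1:
1 = 1*34 − 11*3
  = −11*71 + 23*34
  = 23*105 − 34*71
  = −34*386 + 125*105
  = 125*491 − 159*386
So 386⁻¹ ≡ −159 ≡ 332 (mod 491).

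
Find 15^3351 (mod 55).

15

3351 in binary is 110100010111, i.e. 3351 = 2048 + 1024 + 256 + 16 + 4 + 2 + 1.
15^1 ≡ 15 (mod 55)
15^2 ≡ 15^2 = 225 ≡ 5 (mod 55)
15^4 ≡ 5^2 = 25 (mod 55)
15^8 ≡ 25^2 = 625 ≡ 20 (mod 55)
15^16 ≡ 20^2 = 400 ≡ 15 (mod 55)
15^32 ≡ 15^2 = 225 ≡ 5 (mod 55)
15^64 ≡ 5^2 = 25 (mod 55)
15^128 ≡ 25^2 = 625 ≡ 20 (mod 55)
15^256 ≡ 20^2 = 400 ≡ 15 (mod 55)
15^512 ≡ 15^2 = 225 ≡ 5 (mod 55)
15^1024 ≡ 5^2 = 25 (mod 55)
15^2048 ≡ 25^2 = 625 ≡ 20 (mod 55)
15^3351 = 15^2048 * 15^1024 * 15^256 * 15^16 * 15^4 * 15^2 * 15^1 ≡ 20 * 25 * 15 * 15 * 25 * 5 * 15 (mod 55).
Accumulate the product:
20 * 25 = 500 ≡ 5
5 * 15 = 75 ≡ 20
20 * 15 = 300 ≡ 25
25 * 25 = 625 ≡ 20
20 * 5 = 100 ≡ 45
45 * 15 = 675 ≡ 15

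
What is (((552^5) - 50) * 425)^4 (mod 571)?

486

(552)^5 ≡ 328 (mod 571)
328 - 50 = 278
278 * 425 = 118150 ≡ 524 (mod 571)
(524)^4 ≡ 486 (mod 571)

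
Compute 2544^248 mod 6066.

4212

Compute successive squares:
248 in binary is 11111000, i.e. 248 = 128 + 64 + 32 + 16 + 8.
2544^1 ≡ 2544 (mod 6066)
2544^2 ≡ 2544^2 = 6471936 ≡ 5580 (mod 6066)
2544^4 ≡ 5580^2 = 31136400 ≡ 5688 (mod 6066)
2544^8 ≡ 5688^2 = 32353344 ≡ 3366 (mod 6066)
2544^16 ≡ 3366^2 = 11329956 ≡ 4734 (mod 6066)
2544^32 ≡ 4734^2 = 22410756 ≡ 2952 (mod 6066)
2544^64 ≡ 2952^2 = 8714304 ≡ 3528 (mod 6066)
2544^128 ≡ 3528^2 = 12446784 ≡ 5418 (mod 6066)
2544^248 = 2544^128 × 2544^64 × 2544^32 × 2544^16 × 2544^8 ≡ 5418 × 3528 × 2952 × 4734 × 3366 (mod 6066).
Accumulate the product:
5418 × 3528 = 19114704 ≡ 738
738 × 2952 = 2178576 ≡ 882
882 × 4734 = 4175388 ≡ 1980
1980 × 3366 = 6664680 ≡ 4212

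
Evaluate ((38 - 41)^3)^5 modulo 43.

21

38 - 41 = -3 ≡ 40 (mod 43)
(40)^3 ≡ 16 (mod 43)
(16)^5 ≡ 21 (mod 43)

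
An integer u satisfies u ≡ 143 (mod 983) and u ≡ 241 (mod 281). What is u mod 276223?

983⁻¹ mod 281: 983*279 ≡ 1 (mod 281), so 983⁻¹ ≡ 279.
u = 143 + 983*((241 − 143)*279 mod 281) = 143 + 983*85 = 83698.

83698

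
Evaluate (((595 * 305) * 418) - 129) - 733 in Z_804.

700

595 * 305 = 181475 ≡ 575 (mod 804)
575 * 418 = 240350 ≡ 758 (mod 804)
758 - 129 = 629
629 - 733 = -104 ≡ 700 (mod 804)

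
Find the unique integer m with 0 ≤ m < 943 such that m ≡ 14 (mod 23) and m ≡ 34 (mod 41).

198

23⁻¹ mod 41: 23×25 ≡ 1 (mod 41), so 23⁻¹ ≡ 25.
m = 14 + 23×((34 − 14)×25 mod 41) = 14 + 23×8 = 198.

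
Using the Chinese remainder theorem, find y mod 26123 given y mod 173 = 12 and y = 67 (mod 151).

173⁻¹ mod 151: 173*103 ≡ 1 (mod 151), so 173⁻¹ ≡ 103.
y = 12 + 173*((67 − 12)*103 mod 151) = 12 + 173*78 = 13506.

13506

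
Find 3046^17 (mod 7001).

17 in binary is 10001, i.e. 17 = 16 + 1.
3046^1 ≡ 3046 (mod 7001)
3046^2 ≡ 3046^2 = 9278116 ≡ 1791 (mod 7001)
3046^4 ≡ 1791^2 = 3207681 ≡ 1223 (mod 7001)
3046^8 ≡ 1223^2 = 1495729 ≡ 4516 (mod 7001)
3046^16 ≡ 4516^2 = 20394256 ≡ 343 (mod 7001)
3046^17 = 3046^16 · 3046^1 ≡ 343 · 3046 (mod 7001).
343 · 3046 = 1044778 ≡ 1629 (mod 7001).

1629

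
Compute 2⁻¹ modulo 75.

38

Apply the Euclidean algorithm and back-substitute:
75 = 37*2 + 1
2 = 2*1 + 0
gcd(2, 75) = 1, so the inverse exists.
Bézout: 1 = 1*75 − 37*2.
So 2⁻¹ ≡ −37 ≡ 38 (mod 75).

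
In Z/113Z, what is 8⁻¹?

113 = 14·8 + 1
8 = 8·1 + 0
gcd(8, 113) = 1, so the inverse exists.
Bézout: 1 = 1·113 − 14·8.
So 8⁻¹ ≡ −14 ≡ 99 (mod 113).

99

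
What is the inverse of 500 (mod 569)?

569 = 1·500 + 69
500 = 7·69 + 17
69 = 4·17 + 1
17 = 17·1 + 0
gcd(500, 569) = 1, so the inverse exists.
Back-substitute for 1:
1 = 1·69 − 4·17
  = −4·500 + 29·69
  = 29·569 − 33·500
So 500⁻¹ ≡ −33 ≡ 536 (mod 569).

536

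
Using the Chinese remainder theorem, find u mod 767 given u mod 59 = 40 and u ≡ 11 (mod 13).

453

59⁻¹ mod 13: 59×2 ≡ 1 (mod 13), so 59⁻¹ ≡ 2.
u = 40 + 59×((11 − 40)×2 mod 13) = 40 + 59×7 = 453.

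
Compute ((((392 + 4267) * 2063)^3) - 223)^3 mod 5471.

4327

392 + 4267 = 4659
4659 * 2063 = 9611517 ≡ 4441 (mod 5471)
(4441)^3 ≡ 1301 (mod 5471)
1301 - 223 = 1078
(1078)^3 ≡ 4327 (mod 5471)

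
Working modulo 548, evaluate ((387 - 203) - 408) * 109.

387 - 203 = 184
184 - 408 = -224 ≡ 324 (mod 548)
324 * 109 = 35316 ≡ 244 (mod 548)

244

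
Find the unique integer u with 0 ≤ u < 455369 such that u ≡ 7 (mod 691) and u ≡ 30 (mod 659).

691⁻¹ mod 659: 691*103 ≡ 1 (mod 659), so 691⁻¹ ≡ 103.
u = 7 + 691*((30 − 7)*103 mod 659) = 7 + 691*392 = 270879.

270879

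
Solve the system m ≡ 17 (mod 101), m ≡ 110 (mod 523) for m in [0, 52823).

101⁻¹ mod 523: 101×145 ≡ 1 (mod 523), so 101⁻¹ ≡ 145.
m = 17 + 101×((110 − 17)×145 mod 523) = 17 + 101×410 = 41427.

41427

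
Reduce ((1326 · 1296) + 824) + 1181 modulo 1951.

1326 · 1296 = 1718496 ≡ 1616 (mod 1951)
1616 + 824 = 2440 ≡ 489 (mod 1951)
489 + 1181 = 1670

1670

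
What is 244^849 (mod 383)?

By square-and-multiply:
849 in binary is 1101010001, i.e. 849 = 512 + 256 + 64 + 16 + 1.
244^1 ≡ 244 (mod 383)
244^2 ≡ 244^2 = 59536 ≡ 171 (mod 383)
244^4 ≡ 171^2 = 29241 ≡ 133 (mod 383)
244^8 ≡ 133^2 = 17689 ≡ 71 (mod 383)
244^16 ≡ 71^2 = 5041 ≡ 62 (mod 383)
244^32 ≡ 62^2 = 3844 ≡ 14 (mod 383)
244^64 ≡ 14^2 = 196 (mod 383)
244^128 ≡ 196^2 = 38416 ≡ 116 (mod 383)
244^256 ≡ 116^2 = 13456 ≡ 51 (mod 383)
244^512 ≡ 51^2 = 2601 ≡ 303 (mod 383)
244^849 = 244^512 * 244^256 * 244^64 * 244^16 * 244^1 ≡ 303 * 51 * 196 * 62 * 244 (mod 383).
Accumulate the product:
303 * 51 = 15453 ≡ 133
133 * 196 = 26068 ≡ 24
24 * 62 = 1488 ≡ 339
339 * 244 = 82716 ≡ 371

371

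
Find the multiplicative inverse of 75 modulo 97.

22

Apply the Euclidean algorithm and back-substitute:
97 = 1*75 + 22
75 = 3*22 + 9
22 = 2*9 + 4
9 = 2*4 + 1
4 = 4*1 + 0
gcd(75, 97) = 1, so the inverse exists.
Back-substitute for 1:
1 = 1*9 − 2*4
  = −2*22 + 5*9
  = 5*75 − 17*22
  = −17*97 + 22*75
So 75⁻¹ ≡ 22 (mod 97).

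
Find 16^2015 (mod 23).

By square-and-multiply:
2015 in binary is 11111011111, i.e. 2015 = 1024 + 512 + 256 + 128 + 64 + 16 + 8 + 4 + 2 + 1.
16^1 ≡ 16 (mod 23)
16^2 ≡ 16^2 = 256 ≡ 3 (mod 23)
16^4 ≡ 3^2 = 9 (mod 23)
16^8 ≡ 9^2 = 81 ≡ 12 (mod 23)
16^16 ≡ 12^2 = 144 ≡ 6 (mod 23)
16^32 ≡ 6^2 = 36 ≡ 13 (mod 23)
16^64 ≡ 13^2 = 169 ≡ 8 (mod 23)
16^128 ≡ 8^2 = 64 ≡ 18 (mod 23)
16^256 ≡ 18^2 = 324 ≡ 2 (mod 23)
16^512 ≡ 2^2 = 4 (mod 23)
16^1024 ≡ 4^2 = 16 (mod 23)
16^2015 = 16^1024 · 16^512 · 16^256 · 16^128 · 16^64 · 16^16 · 16^8 · 16^4 · 16^2 · 16^1 ≡ 16 · 4 · 2 · 18 · 8 · 6 · 12 · 9 · 3 · 16 (mod 23).
Accumulate the product:
16 · 4 = 64 ≡ 18
18 · 2 = 36 ≡ 13
13 · 18 = 234 ≡ 4
4 · 8 = 32 ≡ 9
9 · 6 = 54 ≡ 8
8 · 12 = 96 ≡ 4
4 · 9 = 36 ≡ 13
13 · 3 = 39 ≡ 16
16 · 16 = 256 ≡ 3

3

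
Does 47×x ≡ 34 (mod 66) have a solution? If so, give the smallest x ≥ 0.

26

gcd(47, 66) = 1, so a unique solution mod 66 exists.
47⁻¹ ≡ 59 (mod 66).
x ≡ 59×34 ≡ 26 (mod 66).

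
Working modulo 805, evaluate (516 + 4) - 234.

286

516 + 4 = 520
520 - 234 = 286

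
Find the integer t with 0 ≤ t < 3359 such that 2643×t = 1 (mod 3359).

Run the extended Euclidean algorithm:
3359 = 1*2643 + 716
2643 = 3*716 + 495
716 = 1*495 + 221
495 = 2*221 + 53
221 = 4*53 + 9
53 = 5*9 + 8
9 = 1*8 + 1
8 = 8*1 + 0
gcd(2643, 3359) = 1, so the inverse exists.
Bézout: 1 = 299*3359 − 380*2643.
So 2643⁻¹ ≡ −380 ≡ 2979 (mod 3359).

2979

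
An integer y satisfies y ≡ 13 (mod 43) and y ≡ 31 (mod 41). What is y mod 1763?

400

43⁻¹ mod 41: 43·21 ≡ 1 (mod 41), so 43⁻¹ ≡ 21.
y = 13 + 43·((31 − 13)·21 mod 41) = 13 + 43·9 = 400.
Check: 400 mod 43 = 13, 400 mod 41 = 31. ✓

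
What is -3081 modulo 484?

307

-3081 = -7*484 + 307, so -3081 ≡ 307 (mod 484).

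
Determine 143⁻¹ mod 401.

129

Apply the Euclidean algorithm and back-substitute:
401 = 2×143 + 115
143 = 1×115 + 28
115 = 4×28 + 3
28 = 9×3 + 1
3 = 3×1 + 0
gcd(143, 401) = 1, so the inverse exists.
Back-substitute for 1:
1 = 1×28 − 9×3
  = −9×115 + 37×28
  = 37×143 − 46×115
  = −46×401 + 129×143
So 143⁻¹ ≡ 129 (mod 401).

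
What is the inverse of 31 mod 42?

Apply the Euclidean algorithm and back-substitute:
42 = 1×31 + 11
31 = 2×11 + 9
11 = 1×9 + 2
9 = 4×2 + 1
2 = 2×1 + 0
gcd(31, 42) = 1, so the inverse exists.
Back-substitute for 1:
1 = 1×9 − 4×2
  = −4×11 + 5×9
  = 5×31 − 14×11
  = −14×42 + 19×31
So 31⁻¹ ≡ 19 (mod 42).

19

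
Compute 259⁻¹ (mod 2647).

2136

Apply the Euclidean algorithm and back-substitute:
2647 = 10*259 + 57
259 = 4*57 + 31
57 = 1*31 + 26
31 = 1*26 + 5
26 = 5*5 + 1
5 = 5*1 + 0
gcd(259, 2647) = 1, so the inverse exists.
Bézout: 1 = 50*2647 − 511*259.
So 259⁻¹ ≡ −511 ≡ 2136 (mod 2647).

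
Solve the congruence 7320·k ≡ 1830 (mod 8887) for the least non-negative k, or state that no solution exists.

2222

gcd(7320, 8887) = 1, so a unique solution mod 8887 exists.
7320⁻¹ ≡ 6868 (mod 8887).
k ≡ 6868·1830 ≡ 2222 (mod 8887).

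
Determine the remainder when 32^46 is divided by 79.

46 in binary is 101110, i.e. 46 = 32 + 8 + 4 + 2.
32^1 ≡ 32 (mod 79)
32^2 ≡ 32^2 = 1024 ≡ 76 (mod 79)
32^4 ≡ 76^2 = 5776 ≡ 9 (mod 79)
32^8 ≡ 9^2 = 81 ≡ 2 (mod 79)
32^16 ≡ 2^2 = 4 (mod 79)
32^32 ≡ 4^2 = 16 (mod 79)
32^46 = 32^32 · 32^8 · 32^4 · 32^2 ≡ 16 · 2 · 9 · 76 (mod 79).
Accumulate the product:
16 · 2 = 32
32 · 9 = 288 ≡ 51
51 · 76 = 3876 ≡ 5

5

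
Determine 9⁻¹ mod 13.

Apply the Euclidean algorithm and back-substitute:
13 = 1×9 + 4
9 = 2×4 + 1
4 = 4×1 + 0
gcd(9, 13) = 1, so the inverse exists.
Back-substitute for 1:
1 = 1×9 − 2×4
  = −2×13 + 3×9
So 9⁻¹ ≡ 3 (mod 13).

3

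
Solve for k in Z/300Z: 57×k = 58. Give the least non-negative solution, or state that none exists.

gcd(57, 300) = 3, and 3 does not divide 58.
So the congruence has no solution.

no solution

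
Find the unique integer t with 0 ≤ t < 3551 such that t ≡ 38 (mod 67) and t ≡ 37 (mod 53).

67⁻¹ mod 53: 67×19 ≡ 1 (mod 53), so 67⁻¹ ≡ 19.
t = 38 + 67×((37 − 38)×19 mod 53) = 38 + 67×34 = 2316.
Check: 2316 mod 67 = 38, 2316 mod 53 = 37. ✓

2316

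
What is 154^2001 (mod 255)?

154

154^1 ≡ 154 (mod 255)
154^2 ≡ 154^2 = 23716 ≡ 1 (mod 255)
154^4 ≡ 1^2 = 1 (mod 255)
154^8 ≡ 1^2 = 1 (mod 255)
154^16 ≡ 1^2 = 1 (mod 255)
154^32 ≡ 1^2 = 1 (mod 255)
154^64 ≡ 1^2 = 1 (mod 255)
154^128 ≡ 1^2 = 1 (mod 255)
154^256 ≡ 1^2 = 1 (mod 255)
154^512 ≡ 1^2 = 1 (mod 255)
154^1024 ≡ 1^2 = 1 (mod 255)
154^2001 = 154^1024 · 154^512 · 154^256 · 154^128 · 154^64 · 154^16 · 154^1 ≡ 1 · 1 · 1 · 1 · 1 · 1 · 154 (mod 255).
Accumulate the product:
1 · 1 = 1
1 · 1 = 1
1 · 1 = 1
1 · 1 = 1
1 · 1 = 1
1 · 154 = 154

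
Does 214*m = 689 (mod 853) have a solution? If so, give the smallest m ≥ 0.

gcd(214, 853) = 1, so a unique solution mod 853 exists.
214⁻¹ ≡ 570 (mod 853).
m ≡ 570*689 ≡ 350 (mod 853).

350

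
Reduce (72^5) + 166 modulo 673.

(72)^5 ≡ 233 (mod 673)
233 + 166 = 399

399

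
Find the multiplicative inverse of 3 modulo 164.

55

164 = 54*3 + 2
3 = 1*2 + 1
2 = 2*1 + 0
gcd(3, 164) = 1, so the inverse exists.
Bézout: 1 = −1*164 + 55*3.
So 3⁻¹ ≡ 55 (mod 164).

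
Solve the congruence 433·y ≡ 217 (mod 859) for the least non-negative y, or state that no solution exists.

62

gcd(433, 859) = 1, so a unique solution mod 859 exists.
433⁻¹ ≡ 123 (mod 859).
y ≡ 123·217 ≡ 62 (mod 859).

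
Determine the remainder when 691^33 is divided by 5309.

By square-and-multiply:
33 in binary is 100001, i.e. 33 = 32 + 1.
691^1 ≡ 691 (mod 5309)
691^2 ≡ 691^2 = 477481 ≡ 4980 (mod 5309)
691^4 ≡ 4980^2 = 24800400 ≡ 2061 (mod 5309)
691^8 ≡ 2061^2 = 4247721 ≡ 521 (mod 5309)
691^16 ≡ 521^2 = 271441 ≡ 682 (mod 5309)
691^32 ≡ 682^2 = 465124 ≡ 3241 (mod 5309)
691^33 = 691^32 × 691^1 ≡ 3241 × 691 (mod 5309).
3241 × 691 = 2239531 ≡ 4442 (mod 5309).

4442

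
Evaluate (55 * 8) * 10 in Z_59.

34

55 * 8 = 440 ≡ 27 (mod 59)
27 * 10 = 270 ≡ 34 (mod 59)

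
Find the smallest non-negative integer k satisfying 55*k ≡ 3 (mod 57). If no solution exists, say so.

27

gcd(55, 57) = 1, so a unique solution mod 57 exists.
55⁻¹ ≡ 28 (mod 57).
k ≡ 28*3 ≡ 27 (mod 57).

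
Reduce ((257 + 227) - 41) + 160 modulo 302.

301

257 + 227 = 484 ≡ 182 (mod 302)
182 - 41 = 141
141 + 160 = 301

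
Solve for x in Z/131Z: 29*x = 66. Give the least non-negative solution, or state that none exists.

61

gcd(29, 131) = 1, so a unique solution mod 131 exists.
29⁻¹ ≡ 122 (mod 131).
x ≡ 122*66 ≡ 61 (mod 131).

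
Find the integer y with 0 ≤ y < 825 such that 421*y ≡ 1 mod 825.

631

Apply the Euclidean algorithm and back-substitute:
825 = 1·421 + 404
421 = 1·404 + 17
404 = 23·17 + 13
17 = 1·13 + 4
13 = 3·4 + 1
4 = 4·1 + 0
gcd(421, 825) = 1, so the inverse exists.
Bézout: 1 = 99·825 − 194·421.
So 421⁻¹ ≡ −194 ≡ 631 (mod 825).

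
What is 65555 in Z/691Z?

601

65555 = 94×691 + 601, so 65555 ≡ 601 (mod 691).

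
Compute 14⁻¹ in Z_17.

17 = 1×14 + 3
14 = 4×3 + 2
3 = 1×2 + 1
2 = 2×1 + 0
gcd(14, 17) = 1, so the inverse exists.
Bézout: 1 = 5×17 − 6×14.
So 14⁻¹ ≡ −6 ≡ 11 (mod 17).

11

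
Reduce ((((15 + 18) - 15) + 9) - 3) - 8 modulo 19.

16

15 + 18 = 33 ≡ 14 (mod 19)
14 - 15 = -1 ≡ 18 (mod 19)
18 + 9 = 27 ≡ 8 (mod 19)
8 - 3 = 5
5 - 8 = -3 ≡ 16 (mod 19)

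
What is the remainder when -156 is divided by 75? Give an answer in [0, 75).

69

-156 = -3*75 + 69, so -156 ≡ 69 (mod 75).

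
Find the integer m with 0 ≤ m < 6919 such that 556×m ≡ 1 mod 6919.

6919 = 12·556 + 247
556 = 2·247 + 62
247 = 3·62 + 61
62 = 1·61 + 1
61 = 61·1 + 0
gcd(556, 6919) = 1, so the inverse exists.
Back-substitute for 1:
1 = 1·62 − 1·61
  = −1·247 + 4·62
  = 4·556 − 9·247
  = −9·6919 + 112·556
So 556⁻¹ ≡ 112 (mod 6919).

112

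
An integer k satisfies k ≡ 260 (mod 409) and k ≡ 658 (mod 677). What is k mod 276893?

216621

409⁻¹ mod 677: 409·629 ≡ 1 (mod 677), so 409⁻¹ ≡ 629.
k = 260 + 409·((658 − 260)·629 mod 677) = 260 + 409·529 = 216621.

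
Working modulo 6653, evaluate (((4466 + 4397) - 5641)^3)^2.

3233

4466 + 4397 = 8863 ≡ 2210 (mod 6653)
2210 - 5641 = -3431 ≡ 3222 (mod 6653)
(3222)^3 ≡ 655 (mod 6653)
(655)^2 ≡ 3233 (mod 6653)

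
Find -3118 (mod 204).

146

-3118 = -16×204 + 146, so -3118 ≡ 146 (mod 204).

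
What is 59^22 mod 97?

22 in binary is 10110, i.e. 22 = 16 + 4 + 2.
59^1 ≡ 59 (mod 97)
59^2 ≡ 59^2 = 3481 ≡ 86 (mod 97)
59^4 ≡ 86^2 = 7396 ≡ 24 (mod 97)
59^8 ≡ 24^2 = 576 ≡ 91 (mod 97)
59^16 ≡ 91^2 = 8281 ≡ 36 (mod 97)
59^22 = 59^16 × 59^4 × 59^2 ≡ 36 × 24 × 86 (mod 97).
Accumulate the product:
36 × 24 = 864 ≡ 88
88 × 86 = 7568 ≡ 2

2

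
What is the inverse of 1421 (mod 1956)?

1265

1956 = 1·1421 + 535
1421 = 2·535 + 351
535 = 1·351 + 184
351 = 1·184 + 167
184 = 1·167 + 17
167 = 9·17 + 14
17 = 1·14 + 3
14 = 4·3 + 2
3 = 1·2 + 1
2 = 2·1 + 0
gcd(1421, 1956) = 1, so the inverse exists.
Back-substitute for 1:
1 = 1·3 − 1·2
  = −1·14 + 5·3
  = 5·17 − 6·14
  = −6·167 + 59·17
  = 59·184 − 65·167
  = −65·351 + 124·184
  = 124·535 − 189·351
  = −189·1421 + 502·535
  = 502·1956 − 691·1421
So 1421⁻¹ ≡ −691 ≡ 1265 (mod 1956).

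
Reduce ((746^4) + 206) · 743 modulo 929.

297

(746)^4 ≡ 167 (mod 929)
167 + 206 = 373
373 · 743 = 277139 ≡ 297 (mod 929)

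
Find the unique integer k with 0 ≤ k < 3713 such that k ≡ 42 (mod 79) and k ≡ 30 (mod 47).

79⁻¹ mod 47: 79×25 ≡ 1 (mod 47), so 79⁻¹ ≡ 25.
k = 42 + 79×((30 − 42)×25 mod 47) = 42 + 79×29 = 2333.

2333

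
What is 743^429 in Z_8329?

Compute successive squares:
429 in binary is 110101101, i.e. 429 = 256 + 128 + 32 + 8 + 4 + 1.
743^1 ≡ 743 (mod 8329)
743^2 ≡ 743^2 = 552049 ≡ 2335 (mod 8329)
743^4 ≡ 2335^2 = 5452225 ≡ 5059 (mod 8329)
743^8 ≡ 5059^2 = 25593481 ≡ 6793 (mod 8329)
743^16 ≡ 6793^2 = 46144849 ≡ 2189 (mod 8329)
743^32 ≡ 2189^2 = 4791721 ≡ 2546 (mod 8329)
743^64 ≡ 2546^2 = 6482116 ≡ 2154 (mod 8329)
743^128 ≡ 2154^2 = 4639716 ≡ 463 (mod 8329)
743^256 ≡ 463^2 = 214369 ≡ 6144 (mod 8329)
743^429 = 743^256 · 743^128 · 743^32 · 743^8 · 743^4 · 743^1 ≡ 6144 · 463 · 2546 · 6793 · 5059 · 743 (mod 8329).
Accumulate the product:
6144 · 463 = 2844672 ≡ 4483
4483 · 2546 = 11413718 ≡ 2988
2988 · 6793 = 20297484 ≡ 8040
8040 · 5059 = 40674360 ≡ 3853
3853 · 743 = 2862779 ≡ 5932

5932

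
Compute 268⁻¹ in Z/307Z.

244

Apply the Euclidean algorithm and back-substitute:
307 = 1*268 + 39
268 = 6*39 + 34
39 = 1*34 + 5
34 = 6*5 + 4
5 = 1*4 + 1
4 = 4*1 + 0
gcd(268, 307) = 1, so the inverse exists.
Bézout: 1 = 55*307 − 63*268.
So 268⁻¹ ≡ −63 ≡ 244 (mod 307).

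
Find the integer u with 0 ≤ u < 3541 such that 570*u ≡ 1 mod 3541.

3541 = 6·570 + 121
570 = 4·121 + 86
121 = 1·86 + 35
86 = 2·35 + 16
35 = 2·16 + 3
16 = 5·3 + 1
3 = 3·1 + 0
gcd(570, 3541) = 1, so the inverse exists.
Bézout: 1 = −179·3541 + 1112·570.
So 570⁻¹ ≡ 1112 (mod 3541).

1112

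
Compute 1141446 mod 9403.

1141446 = 121·9403 + 3683, so 1141446 ≡ 3683 (mod 9403).

3683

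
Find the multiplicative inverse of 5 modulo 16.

13

Run the extended Euclidean algorithm:
16 = 3·5 + 1
5 = 5·1 + 0
gcd(5, 16) = 1, so the inverse exists.
Bézout: 1 = 1·16 − 3·5.
So 5⁻¹ ≡ −3 ≡ 13 (mod 16).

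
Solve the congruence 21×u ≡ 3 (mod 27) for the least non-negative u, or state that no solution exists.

4

gcd(21, 27) = 3, and 3 | 3, so solutions exist.
Divide through by 3: 7×u ≡ 1 mod 9.
7⁻¹ ≡ 4 (mod 9).
u ≡ 4×1 ≡ 4 (mod 9).
The smallest non-negative solution is u = 4.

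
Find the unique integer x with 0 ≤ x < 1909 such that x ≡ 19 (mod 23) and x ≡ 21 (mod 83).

1100

23⁻¹ mod 83: 23*65 ≡ 1 (mod 83), so 23⁻¹ ≡ 65.
x = 19 + 23*((21 − 19)*65 mod 83) = 19 + 23*47 = 1100.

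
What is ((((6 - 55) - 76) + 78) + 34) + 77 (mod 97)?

64

6 - 55 = -49 ≡ 48 (mod 97)
48 - 76 = -28 ≡ 69 (mod 97)
69 + 78 = 147 ≡ 50 (mod 97)
50 + 34 = 84
84 + 77 = 161 ≡ 64 (mod 97)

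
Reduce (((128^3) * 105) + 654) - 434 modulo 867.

520

(128)^3 ≡ 746 (mod 867)
746 * 105 = 78330 ≡ 300 (mod 867)
300 + 654 = 954 ≡ 87 (mod 867)
87 - 434 = -347 ≡ 520 (mod 867)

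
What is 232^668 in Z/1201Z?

668 in binary is 1010011100, i.e. 668 = 512 + 128 + 16 + 8 + 4.
232^1 ≡ 232 (mod 1201)
232^2 ≡ 232^2 = 53824 ≡ 980 (mod 1201)
232^4 ≡ 980^2 = 960400 ≡ 801 (mod 1201)
232^8 ≡ 801^2 = 641601 ≡ 267 (mod 1201)
232^16 ≡ 267^2 = 71289 ≡ 430 (mod 1201)
232^32 ≡ 430^2 = 184900 ≡ 1147 (mod 1201)
232^64 ≡ 1147^2 = 1315609 ≡ 514 (mod 1201)
232^128 ≡ 514^2 = 264196 ≡ 1177 (mod 1201)
232^256 ≡ 1177^2 = 1385329 ≡ 576 (mod 1201)
232^512 ≡ 576^2 = 331776 ≡ 300 (mod 1201)
232^668 = 232^512 × 232^128 × 232^16 × 232^8 × 232^4 ≡ 300 × 1177 × 430 × 267 × 801 (mod 1201).
Accumulate the product:
300 × 1177 = 353100 ≡ 6
6 × 430 = 2580 ≡ 178
178 × 267 = 47526 ≡ 687
687 × 801 = 550287 ≡ 229

229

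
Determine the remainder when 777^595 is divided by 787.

By square-and-multiply:
595 in binary is 1001010011, i.e. 595 = 512 + 64 + 16 + 2 + 1.
777^1 ≡ 777 (mod 787)
777^2 ≡ 777^2 = 603729 ≡ 100 (mod 787)
777^4 ≡ 100^2 = 10000 ≡ 556 (mod 787)
777^8 ≡ 556^2 = 309136 ≡ 632 (mod 787)
777^16 ≡ 632^2 = 399424 ≡ 415 (mod 787)
777^32 ≡ 415^2 = 172225 ≡ 659 (mod 787)
777^64 ≡ 659^2 = 434281 ≡ 644 (mod 787)
777^128 ≡ 644^2 = 414736 ≡ 774 (mod 787)
777^256 ≡ 774^2 = 599076 ≡ 169 (mod 787)
777^512 ≡ 169^2 = 28561 ≡ 229 (mod 787)
777^595 = 777^512 · 777^64 · 777^16 · 777^2 · 777^1 ≡ 229 · 644 · 415 · 100 · 777 (mod 787).
Accumulate the product:
229 · 644 = 147476 ≡ 307
307 · 415 = 127405 ≡ 698
698 · 100 = 69800 ≡ 544
544 · 777 = 422688 ≡ 69

69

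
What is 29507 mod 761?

589

29507 = 38×761 + 589, so 29507 ≡ 589 (mod 761).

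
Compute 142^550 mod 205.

Using repeated squaring:
550 in binary is 1000100110, i.e. 550 = 512 + 32 + 4 + 2.
142^1 ≡ 142 (mod 205)
142^2 ≡ 142^2 = 20164 ≡ 74 (mod 205)
142^4 ≡ 74^2 = 5476 ≡ 146 (mod 205)
142^8 ≡ 146^2 = 21316 ≡ 201 (mod 205)
142^16 ≡ 201^2 = 40401 ≡ 16 (mod 205)
142^32 ≡ 16^2 = 256 ≡ 51 (mod 205)
142^64 ≡ 51^2 = 2601 ≡ 141 (mod 205)
142^128 ≡ 141^2 = 19881 ≡ 201 (mod 205)
142^256 ≡ 201^2 = 40401 ≡ 16 (mod 205)
142^512 ≡ 16^2 = 256 ≡ 51 (mod 205)
142^550 = 142^512 · 142^32 · 142^4 · 142^2 ≡ 51 · 51 · 146 · 74 (mod 205).
Accumulate the product:
51 · 51 = 2601 ≡ 141
141 · 146 = 20586 ≡ 86
86 · 74 = 6364 ≡ 9

9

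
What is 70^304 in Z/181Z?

45

Compute successive squares:
304 in binary is 100110000, i.e. 304 = 256 + 32 + 16.
70^1 ≡ 70 (mod 181)
70^2 ≡ 70^2 = 4900 ≡ 13 (mod 181)
70^4 ≡ 13^2 = 169 (mod 181)
70^8 ≡ 169^2 = 28561 ≡ 144 (mod 181)
70^16 ≡ 144^2 = 20736 ≡ 102 (mod 181)
70^32 ≡ 102^2 = 10404 ≡ 87 (mod 181)
70^64 ≡ 87^2 = 7569 ≡ 148 (mod 181)
70^128 ≡ 148^2 = 21904 ≡ 3 (mod 181)
70^256 ≡ 3^2 = 9 (mod 181)
70^304 = 70^256 · 70^32 · 70^16 ≡ 9 · 87 · 102 (mod 181).
Accumulate the product:
9 · 87 = 783 ≡ 59
59 · 102 = 6018 ≡ 45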